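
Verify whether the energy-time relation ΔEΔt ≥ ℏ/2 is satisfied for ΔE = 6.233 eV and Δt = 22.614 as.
No, it violates the uncertainty relation.

Calculate the product ΔEΔt:
ΔE = 6.233 eV = 9.986e-19 J
ΔEΔt = (9.986e-19 J) × (2.261e-17 s)
ΔEΔt = 2.258e-35 J·s

Compare to the minimum allowed value ℏ/2:
ℏ/2 = 5.273e-35 J·s

Since ΔEΔt = 2.258e-35 J·s < 5.273e-35 J·s = ℏ/2,
this violates the uncertainty relation.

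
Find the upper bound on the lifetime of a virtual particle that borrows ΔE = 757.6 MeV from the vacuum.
4.344 × 10^-25 s

Using the energy-time uncertainty principle:
ΔEΔt ≥ ℏ/2

For a virtual particle borrowing energy ΔE, the maximum lifetime is:
Δt_max = ℏ/(2ΔE)

Converting energy:
ΔE = 757.6 MeV = 1.214e-10 J

Δt_max = (1.055e-34 J·s) / (2 × 1.214e-10 J)
Δt_max = 4.344e-25 s = 4.344 × 10^-25 s

Virtual particles with higher borrowed energy exist for shorter times.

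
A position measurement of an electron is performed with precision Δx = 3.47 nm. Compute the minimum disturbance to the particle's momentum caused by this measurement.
1.520 × 10^-26 kg·m/s

The uncertainty principle implies that measuring position disturbs momentum:
ΔxΔp ≥ ℏ/2

When we measure position with precision Δx, we necessarily introduce a momentum uncertainty:
Δp ≥ ℏ/(2Δx)
Δp_min = (1.055e-34 J·s) / (2 × 3.470e-09 m)
Δp_min = 1.520e-26 kg·m/s

The more precisely we measure position, the greater the momentum disturbance.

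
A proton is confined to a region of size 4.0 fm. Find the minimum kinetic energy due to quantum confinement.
324.216 keV

Using the uncertainty principle:

1. Position uncertainty: Δx ≈ 4.000e-15 m
2. Minimum momentum uncertainty: Δp = ℏ/(2Δx) = 1.318e-20 kg·m/s
3. Minimum kinetic energy:
   KE = (Δp)²/(2m) = (1.318e-20)²/(2 × 1.673e-27 kg)
   KE = 5.195e-14 J = 324.216 keV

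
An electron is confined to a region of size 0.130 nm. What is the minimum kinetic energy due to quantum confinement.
563.607 meV

Using the uncertainty principle:

1. Position uncertainty: Δx ≈ 1.300e-10 m
2. Minimum momentum uncertainty: Δp = ℏ/(2Δx) = 4.056e-25 kg·m/s
3. Minimum kinetic energy:
   KE = (Δp)²/(2m) = (4.056e-25)²/(2 × 9.109e-31 kg)
   KE = 9.030e-20 J = 563.607 meV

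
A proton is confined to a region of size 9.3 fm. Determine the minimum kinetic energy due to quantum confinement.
59.977 keV

Using the uncertainty principle:

1. Position uncertainty: Δx ≈ 9.300e-15 m
2. Minimum momentum uncertainty: Δp = ℏ/(2Δx) = 5.670e-21 kg·m/s
3. Minimum kinetic energy:
   KE = (Δp)²/(2m) = (5.670e-21)²/(2 × 1.673e-27 kg)
   KE = 9.609e-15 J = 59.977 keV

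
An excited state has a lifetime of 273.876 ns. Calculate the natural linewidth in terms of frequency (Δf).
290.560 kHz

Using the energy-time uncertainty principle and E = hf:
ΔEΔt ≥ ℏ/2
hΔf·Δt ≥ ℏ/2

The minimum frequency uncertainty is:
Δf = ℏ/(2hτ) = 1/(4πτ)
Δf = 1/(4π × 2.739e-07 s)
Δf = 2.906e+05 Hz = 290.560 kHz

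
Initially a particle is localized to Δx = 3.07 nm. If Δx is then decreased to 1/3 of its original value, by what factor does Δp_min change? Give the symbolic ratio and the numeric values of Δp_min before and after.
Original Δp_min = 1.718 × 10^-26 kg·m/s; new Δp'_min = 5.153 × 10^-26 kg·m/s; ratio Δp'_min/Δp_min = 3.

From the uncertainty principle ΔxΔp ≥ ℏ/2, the minimum momentum uncertainty is Δp_min = ℏ/(2Δx).

Original (Δx = 3.07 nm = 3.070e-09 m):
Δp_min = (1.055e-34 J·s)/(2 × 3.070e-09 m) = 1.718e-26 kg·m/s

When Δx → (1/3)Δx:
Δp'_min = ℏ/(2 × (1/3)Δx) = 3 × ℏ/(2Δx) = 3 × Δp_min
Δp'_min = 3 × 1.718e-26 kg·m/s = 5.153e-26 kg·m/s

Since Δp_min ∝ 1/Δx, when Δx is decreased to 1/3 of its original value, Δp_min increases to 3 times its original value.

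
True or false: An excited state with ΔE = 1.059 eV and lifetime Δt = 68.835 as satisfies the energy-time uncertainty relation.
No, it violates the uncertainty relation.

Calculate the product ΔEΔt:
ΔE = 1.059 eV = 1.697e-19 J
ΔEΔt = (1.697e-19 J) × (6.883e-17 s)
ΔEΔt = 1.168e-35 J·s

Compare to the minimum allowed value ℏ/2:
ℏ/2 = 5.273e-35 J·s

Since ΔEΔt = 1.168e-35 J·s < 5.273e-35 J·s = ℏ/2,
this violates the uncertainty relation.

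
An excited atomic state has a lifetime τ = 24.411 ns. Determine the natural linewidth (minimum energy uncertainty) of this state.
13.482 neV

Using the energy-time uncertainty principle:
ΔEΔt ≥ ℏ/2

The lifetime τ represents the time uncertainty Δt.
The natural linewidth (minimum energy uncertainty) is:

ΔE = ℏ/(2τ)
ΔE = (1.055e-34 J·s) / (2 × 2.441e-08 s)
ΔE = 2.160e-27 J = 13.482 neV

This natural linewidth limits the precision of spectroscopic measurements.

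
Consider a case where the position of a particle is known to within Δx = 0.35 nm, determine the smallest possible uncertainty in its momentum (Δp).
1.507 × 10^-25 kg·m/s

Using the Heisenberg uncertainty principle:
ΔxΔp ≥ ℏ/2

The minimum uncertainty in momentum is:
Δp_min = ℏ/(2Δx)
Δp_min = (1.055e-34 J·s) / (2 × 3.500e-10 m)
Δp_min = 1.507e-25 kg·m/s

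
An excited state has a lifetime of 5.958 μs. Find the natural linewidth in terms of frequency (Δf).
13.356 kHz

Using the energy-time uncertainty principle and E = hf:
ΔEΔt ≥ ℏ/2
hΔf·Δt ≥ ℏ/2

The minimum frequency uncertainty is:
Δf = ℏ/(2hτ) = 1/(4πτ)
Δf = 1/(4π × 5.958e-06 s)
Δf = 1.336e+04 Hz = 13.356 kHz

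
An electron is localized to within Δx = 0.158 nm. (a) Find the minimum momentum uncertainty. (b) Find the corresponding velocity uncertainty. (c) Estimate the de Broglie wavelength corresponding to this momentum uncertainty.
(a) Δp_min = 3.337 × 10^-25 kg·m/s
(b) Δv_min = 366.353 km/s
(c) λ_dB = 1.985 nm

Step-by-step:

(a) From the uncertainty principle:
Δp_min = ℏ/(2Δx) = (1.055e-34 J·s)/(2 × 1.580e-10 m) = 3.337e-25 kg·m/s

(b) The velocity uncertainty:
Δv = Δp/m = (3.337e-25 kg·m/s)/(9.109e-31 kg) = 3.664e+05 m/s = 366.353 km/s

(c) The de Broglie wavelength for this momentum:
λ = h/p = (6.626e-34 J·s)/(3.337e-25 kg·m/s) = 1.985e-09 m = 1.985 nm

Note: The de Broglie wavelength is comparable to the localization size, as expected from wave-particle duality.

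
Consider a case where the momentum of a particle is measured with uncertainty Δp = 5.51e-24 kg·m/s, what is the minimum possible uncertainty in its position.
9.570 pm

Using the Heisenberg uncertainty principle:
ΔxΔp ≥ ℏ/2

The minimum uncertainty in position is:
Δx_min = ℏ/(2Δp)
Δx_min = (1.055e-34 J·s) / (2 × 5.510e-24 kg·m/s)
Δx_min = 9.570e-12 m = 9.570 pm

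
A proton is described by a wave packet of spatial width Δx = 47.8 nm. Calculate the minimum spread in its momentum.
1.103 × 10^-27 kg·m/s

For a wave packet, the spatial width Δx and momentum spread Δp are related by the uncertainty principle:
ΔxΔp ≥ ℏ/2

The minimum momentum spread is:
Δp_min = ℏ/(2Δx)
Δp_min = (1.055e-34 J·s) / (2 × 4.780e-08 m)
Δp_min = 1.103e-27 kg·m/s

A wave packet cannot have both a well-defined position and well-defined momentum.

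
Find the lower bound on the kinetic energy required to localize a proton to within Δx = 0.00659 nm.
119.449 meV

Localizing a particle requires giving it sufficient momentum uncertainty:

1. From uncertainty principle: Δp ≥ ℏ/(2Δx)
   Δp_min = (1.055e-34 J·s) / (2 × 6.590e-12 m)
   Δp_min = 8.001e-24 kg·m/s

2. This momentum uncertainty corresponds to kinetic energy:
   KE ≈ (Δp)²/(2m) = (8.001e-24)²/(2 × 1.673e-27 kg)
   KE = 1.914e-20 J = 119.449 meV

Tighter localization requires more energy.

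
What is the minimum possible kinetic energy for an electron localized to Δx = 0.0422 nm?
5.349 eV

Localizing a particle requires giving it sufficient momentum uncertainty:

1. From uncertainty principle: Δp ≥ ℏ/(2Δx)
   Δp_min = (1.055e-34 J·s) / (2 × 4.220e-11 m)
   Δp_min = 1.249e-24 kg·m/s

2. This momentum uncertainty corresponds to kinetic energy:
   KE ≈ (Δp)²/(2m) = (1.249e-24)²/(2 × 9.109e-31 kg)
   KE = 8.569e-19 J = 5.349 eV

Tighter localization requires more energy.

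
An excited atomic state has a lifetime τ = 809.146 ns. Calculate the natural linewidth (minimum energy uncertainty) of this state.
406.733 peV

Using the energy-time uncertainty principle:
ΔEΔt ≥ ℏ/2

The lifetime τ represents the time uncertainty Δt.
The natural linewidth (minimum energy uncertainty) is:

ΔE = ℏ/(2τ)
ΔE = (1.055e-34 J·s) / (2 × 8.091e-07 s)
ΔE = 6.517e-29 J = 406.733 peV

This natural linewidth limits the precision of spectroscopic measurements.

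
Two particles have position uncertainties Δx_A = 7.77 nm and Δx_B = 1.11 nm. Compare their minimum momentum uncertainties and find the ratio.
Particle B has the larger minimum momentum uncertainty, by a factor of 7.00.

For each particle, the minimum momentum uncertainty is Δp_min = ℏ/(2Δx):

Particle A: Δp_A = ℏ/(2×7.770e-09 m) = 6.786e-27 kg·m/s
Particle B: Δp_B = ℏ/(2×1.110e-09 m) = 4.750e-26 kg·m/s

Ratio: Δp_B/Δp_A = 7.00

Since Δp_min ∝ 1/Δx, the particle with smaller position uncertainty (B) has larger momentum uncertainty.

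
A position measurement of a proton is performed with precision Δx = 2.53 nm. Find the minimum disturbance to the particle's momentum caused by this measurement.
2.084 × 10^-26 kg·m/s

The uncertainty principle implies that measuring position disturbs momentum:
ΔxΔp ≥ ℏ/2

When we measure position with precision Δx, we necessarily introduce a momentum uncertainty:
Δp ≥ ℏ/(2Δx)
Δp_min = (1.055e-34 J·s) / (2 × 2.530e-09 m)
Δp_min = 2.084e-26 kg·m/s

The more precisely we measure position, the greater the momentum disturbance.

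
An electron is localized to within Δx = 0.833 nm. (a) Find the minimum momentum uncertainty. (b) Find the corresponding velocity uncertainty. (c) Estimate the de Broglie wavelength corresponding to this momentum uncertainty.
(a) Δp_min = 6.330 × 10^-26 kg·m/s
(b) Δv_min = 69.488 km/s
(c) λ_dB = 10.468 nm

Step-by-step:

(a) From the uncertainty principle:
Δp_min = ℏ/(2Δx) = (1.055e-34 J·s)/(2 × 8.330e-10 m) = 6.330e-26 kg·m/s

(b) The velocity uncertainty:
Δv = Δp/m = (6.330e-26 kg·m/s)/(9.109e-31 kg) = 6.949e+04 m/s = 69.488 km/s

(c) The de Broglie wavelength for this momentum:
λ = h/p = (6.626e-34 J·s)/(6.330e-26 kg·m/s) = 1.047e-08 m = 10.468 nm

Note: The de Broglie wavelength is comparable to the localization size, as expected from wave-particle duality.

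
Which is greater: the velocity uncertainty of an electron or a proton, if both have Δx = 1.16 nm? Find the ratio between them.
The electron has the larger minimum velocity uncertainty, by a ratio of 1836.2.

For both particles, Δp_min = ℏ/(2Δx) = 4.546e-26 kg·m/s (same for both).

The velocity uncertainty is Δv = Δp/m:
- electron: Δv = 4.546e-26 / 9.109e-31 = 4.990e+04 m/s = 49.900 km/s
- proton: Δv = 4.546e-26 / 1.673e-27 = 2.718e+01 m/s = 27.176 m/s

Ratio: 4.990e+04 / 2.718e+01 = 1836.2

The lighter particle has larger velocity uncertainty because Δv ∝ 1/m.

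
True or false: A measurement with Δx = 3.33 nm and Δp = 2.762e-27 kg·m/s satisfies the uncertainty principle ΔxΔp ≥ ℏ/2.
No, it violates the uncertainty principle (impossible measurement).

Calculate the product ΔxΔp:
ΔxΔp = (3.330e-09 m) × (2.762e-27 kg·m/s)
ΔxΔp = 9.197e-36 J·s

Compare to the minimum allowed value ℏ/2:
ℏ/2 = 5.273e-35 J·s

Since ΔxΔp = 9.197e-36 J·s < 5.273e-35 J·s = ℏ/2,
the measurement violates the uncertainty principle.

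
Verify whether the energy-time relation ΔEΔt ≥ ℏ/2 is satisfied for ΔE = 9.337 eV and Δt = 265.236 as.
Yes, it satisfies the uncertainty relation.

Calculate the product ΔEΔt:
ΔE = 9.337 eV = 1.496e-18 J
ΔEΔt = (1.496e-18 J) × (2.652e-16 s)
ΔEΔt = 3.968e-34 J·s

Compare to the minimum allowed value ℏ/2:
ℏ/2 = 5.273e-35 J·s

Since ΔEΔt = 3.968e-34 J·s ≥ 5.273e-35 J·s = ℏ/2,
this satisfies the uncertainty relation.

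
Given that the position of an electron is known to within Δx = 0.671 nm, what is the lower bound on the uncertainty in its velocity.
86.265 km/s

Using the Heisenberg uncertainty principle and Δp = mΔv:
ΔxΔp ≥ ℏ/2
Δx(mΔv) ≥ ℏ/2

The minimum uncertainty in velocity is:
Δv_min = ℏ/(2mΔx)
Δv_min = (1.055e-34 J·s) / (2 × 9.109e-31 kg × 6.710e-10 m)
Δv_min = 8.627e+04 m/s = 86.265 km/s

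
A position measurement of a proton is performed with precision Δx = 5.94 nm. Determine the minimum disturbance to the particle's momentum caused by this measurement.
8.877 × 10^-27 kg·m/s

The uncertainty principle implies that measuring position disturbs momentum:
ΔxΔp ≥ ℏ/2

When we measure position with precision Δx, we necessarily introduce a momentum uncertainty:
Δp ≥ ℏ/(2Δx)
Δp_min = (1.055e-34 J·s) / (2 × 5.940e-09 m)
Δp_min = 8.877e-27 kg·m/s

The more precisely we measure position, the greater the momentum disturbance.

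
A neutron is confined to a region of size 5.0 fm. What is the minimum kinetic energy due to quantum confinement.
207.212 keV

Using the uncertainty principle:

1. Position uncertainty: Δx ≈ 5.000e-15 m
2. Minimum momentum uncertainty: Δp = ℏ/(2Δx) = 1.055e-20 kg·m/s
3. Minimum kinetic energy:
   KE = (Δp)²/(2m) = (1.055e-20)²/(2 × 1.675e-27 kg)
   KE = 3.320e-14 J = 207.212 keV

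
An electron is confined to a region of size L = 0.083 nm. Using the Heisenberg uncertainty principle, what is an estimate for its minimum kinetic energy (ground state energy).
1.383 eV

Using the uncertainty principle to estimate ground state energy:

1. The position uncertainty is approximately the confinement size:
   Δx ≈ L = 8.300e-11 m

2. From ΔxΔp ≥ ℏ/2, the minimum momentum uncertainty is:
   Δp ≈ ℏ/(2L) = 6.353e-25 kg·m/s

3. The kinetic energy is approximately:
   KE ≈ (Δp)²/(2m) = (6.353e-25)²/(2 × 9.109e-31 kg)
   KE ≈ 2.215e-19 J = 1.383 eV

This is an order-of-magnitude estimate of the ground state energy.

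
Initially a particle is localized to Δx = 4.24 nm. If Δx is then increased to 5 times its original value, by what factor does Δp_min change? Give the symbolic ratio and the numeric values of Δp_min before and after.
Original Δp_min = 1.244 × 10^-26 kg·m/s; new Δp'_min = 2.487 × 10^-27 kg·m/s; ratio Δp'_min/Δp_min = 1/5.

From the uncertainty principle ΔxΔp ≥ ℏ/2, the minimum momentum uncertainty is Δp_min = ℏ/(2Δx).

Original (Δx = 4.24 nm = 4.240e-09 m):
Δp_min = (1.055e-34 J·s)/(2 × 4.240e-09 m) = 1.244e-26 kg·m/s

When Δx → 5Δx:
Δp'_min = ℏ/(2 × 5Δx) = (1/5) × ℏ/(2Δx) = (1/5) × Δp_min
Δp'_min = 1/5 × 1.244e-26 kg·m/s = 2.487e-27 kg·m/s

Since Δp_min ∝ 1/Δx, when Δx is increased to 5 times its original value, Δp_min decreases to 1/5 of its original value.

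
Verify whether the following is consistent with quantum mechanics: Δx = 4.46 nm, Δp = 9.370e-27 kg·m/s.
No, it violates the uncertainty principle (impossible measurement).

Calculate the product ΔxΔp:
ΔxΔp = (4.460e-09 m) × (9.370e-27 kg·m/s)
ΔxΔp = 4.179e-35 J·s

Compare to the minimum allowed value ℏ/2:
ℏ/2 = 5.273e-35 J·s

Since ΔxΔp = 4.179e-35 J·s < 5.273e-35 J·s = ℏ/2,
the measurement violates the uncertainty principle.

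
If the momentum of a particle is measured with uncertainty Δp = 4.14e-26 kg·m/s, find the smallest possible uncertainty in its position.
1.274 nm

Using the Heisenberg uncertainty principle:
ΔxΔp ≥ ℏ/2

The minimum uncertainty in position is:
Δx_min = ℏ/(2Δp)
Δx_min = (1.055e-34 J·s) / (2 × 4.140e-26 kg·m/s)
Δx_min = 1.274e-09 m = 1.274 nm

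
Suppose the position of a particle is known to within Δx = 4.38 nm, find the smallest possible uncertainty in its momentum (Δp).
1.204 × 10^-26 kg·m/s

Using the Heisenberg uncertainty principle:
ΔxΔp ≥ ℏ/2

The minimum uncertainty in momentum is:
Δp_min = ℏ/(2Δx)
Δp_min = (1.055e-34 J·s) / (2 × 4.380e-09 m)
Δp_min = 1.204e-26 kg·m/s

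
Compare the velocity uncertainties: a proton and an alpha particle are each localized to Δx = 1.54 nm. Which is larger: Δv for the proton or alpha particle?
The proton has the larger minimum velocity uncertainty, by a ratio of 4.0.

For both particles, Δp_min = ℏ/(2Δx) = 3.424e-26 kg·m/s (same for both).

The velocity uncertainty is Δv = Δp/m:
- proton: Δv = 3.424e-26 / 1.673e-27 = 2.047e+01 m/s = 20.470 m/s
- alpha particle: Δv = 3.424e-26 / 6.645e-27 = 5.153e+00 m/s = 5.153 m/s

Ratio: 2.047e+01 / 5.153e+00 = 4.0

The lighter particle has larger velocity uncertainty because Δv ∝ 1/m.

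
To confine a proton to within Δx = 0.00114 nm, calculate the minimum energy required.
3.992 eV

Localizing a particle requires giving it sufficient momentum uncertainty:

1. From uncertainty principle: Δp ≥ ℏ/(2Δx)
   Δp_min = (1.055e-34 J·s) / (2 × 1.140e-12 m)
   Δp_min = 4.625e-23 kg·m/s

2. This momentum uncertainty corresponds to kinetic energy:
   KE ≈ (Δp)²/(2m) = (4.625e-23)²/(2 × 1.673e-27 kg)
   KE = 6.395e-19 J = 3.992 eV

Tighter localization requires more energy.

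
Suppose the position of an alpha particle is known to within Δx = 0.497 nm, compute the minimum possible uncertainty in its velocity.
15.967 m/s

Using the Heisenberg uncertainty principle and Δp = mΔv:
ΔxΔp ≥ ℏ/2
Δx(mΔv) ≥ ℏ/2

The minimum uncertainty in velocity is:
Δv_min = ℏ/(2mΔx)
Δv_min = (1.055e-34 J·s) / (2 × 6.645e-27 kg × 4.970e-10 m)
Δv_min = 1.597e+01 m/s = 15.967 m/s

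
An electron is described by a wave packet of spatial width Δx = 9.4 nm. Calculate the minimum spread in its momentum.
5.609 × 10^-27 kg·m/s

For a wave packet, the spatial width Δx and momentum spread Δp are related by the uncertainty principle:
ΔxΔp ≥ ℏ/2

The minimum momentum spread is:
Δp_min = ℏ/(2Δx)
Δp_min = (1.055e-34 J·s) / (2 × 9.400e-09 m)
Δp_min = 5.609e-27 kg·m/s

A wave packet cannot have both a well-defined position and well-defined momentum.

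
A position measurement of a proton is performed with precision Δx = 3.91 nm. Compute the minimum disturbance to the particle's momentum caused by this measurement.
1.349 × 10^-26 kg·m/s

The uncertainty principle implies that measuring position disturbs momentum:
ΔxΔp ≥ ℏ/2

When we measure position with precision Δx, we necessarily introduce a momentum uncertainty:
Δp ≥ ℏ/(2Δx)
Δp_min = (1.055e-34 J·s) / (2 × 3.910e-09 m)
Δp_min = 1.349e-26 kg·m/s

The more precisely we measure position, the greater the momentum disturbance.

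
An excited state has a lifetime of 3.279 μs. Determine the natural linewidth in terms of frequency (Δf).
24.269 kHz

Using the energy-time uncertainty principle and E = hf:
ΔEΔt ≥ ℏ/2
hΔf·Δt ≥ ℏ/2

The minimum frequency uncertainty is:
Δf = ℏ/(2hτ) = 1/(4πτ)
Δf = 1/(4π × 3.279e-06 s)
Δf = 2.427e+04 Hz = 24.269 kHz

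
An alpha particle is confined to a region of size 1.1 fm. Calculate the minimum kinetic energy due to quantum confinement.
1.079 MeV

Using the uncertainty principle:

1. Position uncertainty: Δx ≈ 1.100e-15 m
2. Minimum momentum uncertainty: Δp = ℏ/(2Δx) = 4.794e-20 kg·m/s
3. Minimum kinetic energy:
   KE = (Δp)²/(2m) = (4.794e-20)²/(2 × 6.645e-27 kg)
   KE = 1.729e-13 J = 1.079 MeV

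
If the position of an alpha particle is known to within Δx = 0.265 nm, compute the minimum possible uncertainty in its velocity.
29.945 m/s

Using the Heisenberg uncertainty principle and Δp = mΔv:
ΔxΔp ≥ ℏ/2
Δx(mΔv) ≥ ℏ/2

The minimum uncertainty in velocity is:
Δv_min = ℏ/(2mΔx)
Δv_min = (1.055e-34 J·s) / (2 × 6.645e-27 kg × 2.650e-10 m)
Δv_min = 2.995e+01 m/s = 29.945 m/s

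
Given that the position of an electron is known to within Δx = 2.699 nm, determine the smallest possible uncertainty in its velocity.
21.446 km/s

Using the Heisenberg uncertainty principle and Δp = mΔv:
ΔxΔp ≥ ℏ/2
Δx(mΔv) ≥ ℏ/2

The minimum uncertainty in velocity is:
Δv_min = ℏ/(2mΔx)
Δv_min = (1.055e-34 J·s) / (2 × 9.109e-31 kg × 2.699e-09 m)
Δv_min = 2.145e+04 m/s = 21.446 km/s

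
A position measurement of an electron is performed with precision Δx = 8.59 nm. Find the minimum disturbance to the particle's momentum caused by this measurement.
6.138 × 10^-27 kg·m/s

The uncertainty principle implies that measuring position disturbs momentum:
ΔxΔp ≥ ℏ/2

When we measure position with precision Δx, we necessarily introduce a momentum uncertainty:
Δp ≥ ℏ/(2Δx)
Δp_min = (1.055e-34 J·s) / (2 × 8.590e-09 m)
Δp_min = 6.138e-27 kg·m/s

The more precisely we measure position, the greater the momentum disturbance.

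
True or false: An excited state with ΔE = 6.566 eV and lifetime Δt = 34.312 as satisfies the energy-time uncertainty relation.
No, it violates the uncertainty relation.

Calculate the product ΔEΔt:
ΔE = 6.566 eV = 1.052e-18 J
ΔEΔt = (1.052e-18 J) × (3.431e-17 s)
ΔEΔt = 3.610e-35 J·s

Compare to the minimum allowed value ℏ/2:
ℏ/2 = 5.273e-35 J·s

Since ΔEΔt = 3.610e-35 J·s < 5.273e-35 J·s = ℏ/2,
this violates the uncertainty relation.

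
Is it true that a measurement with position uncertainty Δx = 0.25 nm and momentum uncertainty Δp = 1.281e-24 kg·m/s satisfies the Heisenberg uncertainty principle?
Yes, it satisfies the uncertainty principle.

Calculate the product ΔxΔp:
ΔxΔp = (2.500e-10 m) × (1.281e-24 kg·m/s)
ΔxΔp = 3.203e-34 J·s

Compare to the minimum allowed value ℏ/2:
ℏ/2 = 5.273e-35 J·s

Since ΔxΔp = 3.203e-34 J·s ≥ 5.273e-35 J·s = ℏ/2,
the measurement satisfies the uncertainty principle.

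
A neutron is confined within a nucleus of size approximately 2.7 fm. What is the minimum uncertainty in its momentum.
1.953 × 10^-20 kg·m/s

Using the Heisenberg uncertainty principle:
ΔxΔp ≥ ℏ/2

With Δx ≈ L = 2.700e-15 m (the confinement size):
Δp_min = ℏ/(2Δx)
Δp_min = (1.055e-34 J·s) / (2 × 2.700e-15 m)
Δp_min = 1.953e-20 kg·m/s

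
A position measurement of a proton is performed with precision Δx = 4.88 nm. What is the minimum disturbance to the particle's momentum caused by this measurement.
1.081 × 10^-26 kg·m/s

The uncertainty principle implies that measuring position disturbs momentum:
ΔxΔp ≥ ℏ/2

When we measure position with precision Δx, we necessarily introduce a momentum uncertainty:
Δp ≥ ℏ/(2Δx)
Δp_min = (1.055e-34 J·s) / (2 × 4.880e-09 m)
Δp_min = 1.081e-26 kg·m/s

The more precisely we measure position, the greater the momentum disturbance.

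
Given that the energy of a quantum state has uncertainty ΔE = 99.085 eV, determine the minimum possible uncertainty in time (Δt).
3.321 as

Using the energy-time uncertainty principle:
ΔEΔt ≥ ℏ/2

The minimum uncertainty in time is:
Δt_min = ℏ/(2ΔE)
Δt_min = (1.055e-34 J·s) / (2 × 1.588e-17 J)
Δt_min = 3.321e-18 s = 3.321 as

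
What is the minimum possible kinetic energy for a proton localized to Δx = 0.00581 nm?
153.675 meV

Localizing a particle requires giving it sufficient momentum uncertainty:

1. From uncertainty principle: Δp ≥ ℏ/(2Δx)
   Δp_min = (1.055e-34 J·s) / (2 × 5.810e-12 m)
   Δp_min = 9.075e-24 kg·m/s

2. This momentum uncertainty corresponds to kinetic energy:
   KE ≈ (Δp)²/(2m) = (9.075e-24)²/(2 × 1.673e-27 kg)
   KE = 2.462e-20 J = 153.675 meV

Tighter localization requires more energy.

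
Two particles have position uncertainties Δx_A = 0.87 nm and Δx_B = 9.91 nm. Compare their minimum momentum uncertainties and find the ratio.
Particle A has the larger minimum momentum uncertainty, by a factor of 11.39.

For each particle, the minimum momentum uncertainty is Δp_min = ℏ/(2Δx):

Particle A: Δp_A = ℏ/(2×8.700e-10 m) = 6.061e-26 kg·m/s
Particle B: Δp_B = ℏ/(2×9.910e-09 m) = 5.321e-27 kg·m/s

Ratio: Δp_A/Δp_B = 11.39

Since Δp_min ∝ 1/Δx, the particle with smaller position uncertainty (A) has larger momentum uncertainty.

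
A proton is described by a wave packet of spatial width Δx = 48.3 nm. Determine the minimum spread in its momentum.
1.092 × 10^-27 kg·m/s

For a wave packet, the spatial width Δx and momentum spread Δp are related by the uncertainty principle:
ΔxΔp ≥ ℏ/2

The minimum momentum spread is:
Δp_min = ℏ/(2Δx)
Δp_min = (1.055e-34 J·s) / (2 × 4.830e-08 m)
Δp_min = 1.092e-27 kg·m/s

A wave packet cannot have both a well-defined position and well-defined momentum.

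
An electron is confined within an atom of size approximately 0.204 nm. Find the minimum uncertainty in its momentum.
2.585 × 10^-25 kg·m/s

Using the Heisenberg uncertainty principle:
ΔxΔp ≥ ℏ/2

With Δx ≈ L = 2.040e-10 m (the confinement size):
Δp_min = ℏ/(2Δx)
Δp_min = (1.055e-34 J·s) / (2 × 2.040e-10 m)
Δp_min = 2.585e-25 kg·m/s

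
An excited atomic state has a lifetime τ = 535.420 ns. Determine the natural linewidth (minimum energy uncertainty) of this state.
614.669 peV

Using the energy-time uncertainty principle:
ΔEΔt ≥ ℏ/2

The lifetime τ represents the time uncertainty Δt.
The natural linewidth (minimum energy uncertainty) is:

ΔE = ℏ/(2τ)
ΔE = (1.055e-34 J·s) / (2 × 5.354e-07 s)
ΔE = 9.848e-29 J = 614.669 peV

This natural linewidth limits the precision of spectroscopic measurements.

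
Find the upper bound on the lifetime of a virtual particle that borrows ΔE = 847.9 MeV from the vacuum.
3.881 × 10^-25 s

Using the energy-time uncertainty principle:
ΔEΔt ≥ ℏ/2

For a virtual particle borrowing energy ΔE, the maximum lifetime is:
Δt_max = ℏ/(2ΔE)

Converting energy:
ΔE = 847.9 MeV = 1.358e-10 J

Δt_max = (1.055e-34 J·s) / (2 × 1.358e-10 J)
Δt_max = 3.881e-25 s = 3.881 × 10^-25 s

Virtual particles with higher borrowed energy exist for shorter times.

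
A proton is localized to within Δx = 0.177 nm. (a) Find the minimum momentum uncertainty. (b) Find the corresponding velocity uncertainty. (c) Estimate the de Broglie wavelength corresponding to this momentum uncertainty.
(a) Δp_min = 2.979 × 10^-25 kg·m/s
(b) Δv_min = 178.105 m/s
(c) λ_dB = 2.224 nm

Step-by-step:

(a) From the uncertainty principle:
Δp_min = ℏ/(2Δx) = (1.055e-34 J·s)/(2 × 1.770e-10 m) = 2.979e-25 kg·m/s

(b) The velocity uncertainty:
Δv = Δp/m = (2.979e-25 kg·m/s)/(1.673e-27 kg) = 1.781e+02 m/s = 178.105 m/s

(c) The de Broglie wavelength for this momentum:
λ = h/p = (6.626e-34 J·s)/(2.979e-25 kg·m/s) = 2.224e-09 m = 2.224 nm

Note: The de Broglie wavelength is comparable to the localization size, as expected from wave-particle duality.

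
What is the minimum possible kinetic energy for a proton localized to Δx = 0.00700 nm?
105.866 meV

Localizing a particle requires giving it sufficient momentum uncertainty:

1. From uncertainty principle: Δp ≥ ℏ/(2Δx)
   Δp_min = (1.055e-34 J·s) / (2 × 7.000e-12 m)
   Δp_min = 7.533e-24 kg·m/s

2. This momentum uncertainty corresponds to kinetic energy:
   KE ≈ (Δp)²/(2m) = (7.533e-24)²/(2 × 1.673e-27 kg)
   KE = 1.696e-20 J = 105.866 meV

Tighter localization requires more energy.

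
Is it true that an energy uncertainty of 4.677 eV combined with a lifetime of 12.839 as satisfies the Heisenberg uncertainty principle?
No, it violates the uncertainty relation.

Calculate the product ΔEΔt:
ΔE = 4.677 eV = 7.493e-19 J
ΔEΔt = (7.493e-19 J) × (1.284e-17 s)
ΔEΔt = 9.621e-36 J·s

Compare to the minimum allowed value ℏ/2:
ℏ/2 = 5.273e-35 J·s

Since ΔEΔt = 9.621e-36 J·s < 5.273e-35 J·s = ℏ/2,
this violates the uncertainty relation.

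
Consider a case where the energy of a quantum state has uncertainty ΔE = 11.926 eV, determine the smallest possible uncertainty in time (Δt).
27.596 as

Using the energy-time uncertainty principle:
ΔEΔt ≥ ℏ/2

The minimum uncertainty in time is:
Δt_min = ℏ/(2ΔE)
Δt_min = (1.055e-34 J·s) / (2 × 1.911e-18 J)
Δt_min = 2.760e-17 s = 27.596 as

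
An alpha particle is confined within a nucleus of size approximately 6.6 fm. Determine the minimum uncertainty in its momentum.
7.989 × 10^-21 kg·m/s

Using the Heisenberg uncertainty principle:
ΔxΔp ≥ ℏ/2

With Δx ≈ L = 6.600e-15 m (the confinement size):
Δp_min = ℏ/(2Δx)
Δp_min = (1.055e-34 J·s) / (2 × 6.600e-15 m)
Δp_min = 7.989e-21 kg·m/s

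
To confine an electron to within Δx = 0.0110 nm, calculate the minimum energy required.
78.719 eV

Localizing a particle requires giving it sufficient momentum uncertainty:

1. From uncertainty principle: Δp ≥ ℏ/(2Δx)
   Δp_min = (1.055e-34 J·s) / (2 × 1.100e-11 m)
   Δp_min = 4.794e-24 kg·m/s

2. This momentum uncertainty corresponds to kinetic energy:
   KE ≈ (Δp)²/(2m) = (4.794e-24)²/(2 × 9.109e-31 kg)
   KE = 1.261e-17 J = 78.719 eV

Tighter localization requires more energy.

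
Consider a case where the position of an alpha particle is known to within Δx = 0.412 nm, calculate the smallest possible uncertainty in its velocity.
19.261 m/s

Using the Heisenberg uncertainty principle and Δp = mΔv:
ΔxΔp ≥ ℏ/2
Δx(mΔv) ≥ ℏ/2

The minimum uncertainty in velocity is:
Δv_min = ℏ/(2mΔx)
Δv_min = (1.055e-34 J·s) / (2 × 6.645e-27 kg × 4.120e-10 m)
Δv_min = 1.926e+01 m/s = 19.261 m/s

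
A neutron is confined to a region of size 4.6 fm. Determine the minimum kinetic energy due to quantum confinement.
244.816 keV

Using the uncertainty principle:

1. Position uncertainty: Δx ≈ 4.600e-15 m
2. Minimum momentum uncertainty: Δp = ℏ/(2Δx) = 1.146e-20 kg·m/s
3. Minimum kinetic energy:
   KE = (Δp)²/(2m) = (1.146e-20)²/(2 × 1.675e-27 kg)
   KE = 3.922e-14 J = 244.816 keV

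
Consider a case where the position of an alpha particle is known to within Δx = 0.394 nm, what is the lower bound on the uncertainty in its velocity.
20.141 m/s

Using the Heisenberg uncertainty principle and Δp = mΔv:
ΔxΔp ≥ ℏ/2
Δx(mΔv) ≥ ℏ/2

The minimum uncertainty in velocity is:
Δv_min = ℏ/(2mΔx)
Δv_min = (1.055e-34 J·s) / (2 × 6.645e-27 kg × 3.940e-10 m)
Δv_min = 2.014e+01 m/s = 20.141 m/s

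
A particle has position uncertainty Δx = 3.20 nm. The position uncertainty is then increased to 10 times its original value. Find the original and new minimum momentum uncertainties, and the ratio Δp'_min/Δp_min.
Original Δp_min = 1.648 × 10^-26 kg·m/s; new Δp'_min = 1.648 × 10^-27 kg·m/s; ratio Δp'_min/Δp_min = 1/10.

From the uncertainty principle ΔxΔp ≥ ℏ/2, the minimum momentum uncertainty is Δp_min = ℏ/(2Δx).

Original (Δx = 3.20 nm = 3.200e-09 m):
Δp_min = (1.055e-34 J·s)/(2 × 3.200e-09 m) = 1.648e-26 kg·m/s

When Δx → 10Δx:
Δp'_min = ℏ/(2 × 10Δx) = (1/10) × ℏ/(2Δx) = (1/10) × Δp_min
Δp'_min = 1/10 × 1.648e-26 kg·m/s = 1.648e-27 kg·m/s

Since Δp_min ∝ 1/Δx, when Δx is increased to 10 times its original value, Δp_min decreases to 1/10 of its original value.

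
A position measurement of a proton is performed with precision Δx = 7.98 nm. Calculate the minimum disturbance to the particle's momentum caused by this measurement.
6.608 × 10^-27 kg·m/s

The uncertainty principle implies that measuring position disturbs momentum:
ΔxΔp ≥ ℏ/2

When we measure position with precision Δx, we necessarily introduce a momentum uncertainty:
Δp ≥ ℏ/(2Δx)
Δp_min = (1.055e-34 J·s) / (2 × 7.980e-09 m)
Δp_min = 6.608e-27 kg·m/s

The more precisely we measure position, the greater the momentum disturbance.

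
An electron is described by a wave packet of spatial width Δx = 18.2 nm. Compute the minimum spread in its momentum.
2.897 × 10^-27 kg·m/s

For a wave packet, the spatial width Δx and momentum spread Δp are related by the uncertainty principle:
ΔxΔp ≥ ℏ/2

The minimum momentum spread is:
Δp_min = ℏ/(2Δx)
Δp_min = (1.055e-34 J·s) / (2 × 1.820e-08 m)
Δp_min = 2.897e-27 kg·m/s

A wave packet cannot have both a well-defined position and well-defined momentum.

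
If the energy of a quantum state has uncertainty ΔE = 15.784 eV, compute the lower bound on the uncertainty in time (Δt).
20.851 as

Using the energy-time uncertainty principle:
ΔEΔt ≥ ℏ/2

The minimum uncertainty in time is:
Δt_min = ℏ/(2ΔE)
Δt_min = (1.055e-34 J·s) / (2 × 2.529e-18 J)
Δt_min = 2.085e-17 s = 20.851 as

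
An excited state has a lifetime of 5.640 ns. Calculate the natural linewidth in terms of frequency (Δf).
14.109 MHz

Using the energy-time uncertainty principle and E = hf:
ΔEΔt ≥ ℏ/2
hΔf·Δt ≥ ℏ/2

The minimum frequency uncertainty is:
Δf = ℏ/(2hτ) = 1/(4πτ)
Δf = 1/(4π × 5.640e-09 s)
Δf = 1.411e+07 Hz = 14.109 MHz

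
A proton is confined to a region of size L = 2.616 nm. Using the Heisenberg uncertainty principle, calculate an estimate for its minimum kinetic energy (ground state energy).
758.017 neV

Using the uncertainty principle to estimate ground state energy:

1. The position uncertainty is approximately the confinement size:
   Δx ≈ L = 2.616e-09 m

2. From ΔxΔp ≥ ℏ/2, the minimum momentum uncertainty is:
   Δp ≈ ℏ/(2L) = 2.016e-26 kg·m/s

3. The kinetic energy is approximately:
   KE ≈ (Δp)²/(2m) = (2.016e-26)²/(2 × 1.673e-27 kg)
   KE ≈ 1.214e-25 J = 758.017 neV

This is an order-of-magnitude estimate of the ground state energy.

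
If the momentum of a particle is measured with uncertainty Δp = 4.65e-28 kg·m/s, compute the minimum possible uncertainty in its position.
113.395 nm

Using the Heisenberg uncertainty principle:
ΔxΔp ≥ ℏ/2

The minimum uncertainty in position is:
Δx_min = ℏ/(2Δp)
Δx_min = (1.055e-34 J·s) / (2 × 4.650e-28 kg·m/s)
Δx_min = 1.134e-07 m = 113.395 nm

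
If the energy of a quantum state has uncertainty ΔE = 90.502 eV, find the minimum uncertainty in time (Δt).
3.636 as

Using the energy-time uncertainty principle:
ΔEΔt ≥ ℏ/2

The minimum uncertainty in time is:
Δt_min = ℏ/(2ΔE)
Δt_min = (1.055e-34 J·s) / (2 × 1.450e-17 J)
Δt_min = 3.636e-18 s = 3.636 as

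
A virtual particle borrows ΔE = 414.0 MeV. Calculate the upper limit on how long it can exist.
7.949 × 10^-25 s

Using the energy-time uncertainty principle:
ΔEΔt ≥ ℏ/2

For a virtual particle borrowing energy ΔE, the maximum lifetime is:
Δt_max = ℏ/(2ΔE)

Converting energy:
ΔE = 414.0 MeV = 6.633e-11 J

Δt_max = (1.055e-34 J·s) / (2 × 6.633e-11 J)
Δt_max = 7.949e-25 s = 7.949 × 10^-25 s

Virtual particles with higher borrowed energy exist for shorter times.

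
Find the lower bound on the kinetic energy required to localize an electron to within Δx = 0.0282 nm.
11.977 eV

Localizing a particle requires giving it sufficient momentum uncertainty:

1. From uncertainty principle: Δp ≥ ℏ/(2Δx)
   Δp_min = (1.055e-34 J·s) / (2 × 2.820e-11 m)
   Δp_min = 1.870e-24 kg·m/s

2. This momentum uncertainty corresponds to kinetic energy:
   KE ≈ (Δp)²/(2m) = (1.870e-24)²/(2 × 9.109e-31 kg)
   KE = 1.919e-18 J = 11.977 eV

Tighter localization requires more energy.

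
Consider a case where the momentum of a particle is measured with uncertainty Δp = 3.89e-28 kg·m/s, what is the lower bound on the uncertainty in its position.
135.549 nm

Using the Heisenberg uncertainty principle:
ΔxΔp ≥ ℏ/2

The minimum uncertainty in position is:
Δx_min = ℏ/(2Δp)
Δx_min = (1.055e-34 J·s) / (2 × 3.890e-28 kg·m/s)
Δx_min = 1.355e-07 m = 135.549 nm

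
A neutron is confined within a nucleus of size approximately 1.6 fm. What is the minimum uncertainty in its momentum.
3.296 × 10^-20 kg·m/s

Using the Heisenberg uncertainty principle:
ΔxΔp ≥ ℏ/2

With Δx ≈ L = 1.600e-15 m (the confinement size):
Δp_min = ℏ/(2Δx)
Δp_min = (1.055e-34 J·s) / (2 × 1.600e-15 m)
Δp_min = 3.296e-20 kg·m/s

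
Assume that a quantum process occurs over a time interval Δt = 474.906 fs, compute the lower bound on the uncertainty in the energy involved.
692.992 μeV

Using the energy-time uncertainty principle:
ΔEΔt ≥ ℏ/2

The minimum uncertainty in energy is:
ΔE_min = ℏ/(2Δt)
ΔE_min = (1.055e-34 J·s) / (2 × 4.749e-13 s)
ΔE_min = 1.110e-22 J = 692.992 μeV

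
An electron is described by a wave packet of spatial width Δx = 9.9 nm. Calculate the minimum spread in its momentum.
5.326 × 10^-27 kg·m/s

For a wave packet, the spatial width Δx and momentum spread Δp are related by the uncertainty principle:
ΔxΔp ≥ ℏ/2

The minimum momentum spread is:
Δp_min = ℏ/(2Δx)
Δp_min = (1.055e-34 J·s) / (2 × 9.900e-09 m)
Δp_min = 5.326e-27 kg·m/s

A wave packet cannot have both a well-defined position and well-defined momentum.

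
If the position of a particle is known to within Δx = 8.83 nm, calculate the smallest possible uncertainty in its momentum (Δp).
5.972 × 10^-27 kg·m/s

Using the Heisenberg uncertainty principle:
ΔxΔp ≥ ℏ/2

The minimum uncertainty in momentum is:
Δp_min = ℏ/(2Δx)
Δp_min = (1.055e-34 J·s) / (2 × 8.830e-09 m)
Δp_min = 5.972e-27 kg·m/s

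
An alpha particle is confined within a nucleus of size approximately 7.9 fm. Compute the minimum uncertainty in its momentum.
6.675 × 10^-21 kg·m/s

Using the Heisenberg uncertainty principle:
ΔxΔp ≥ ℏ/2

With Δx ≈ L = 7.900e-15 m (the confinement size):
Δp_min = ℏ/(2Δx)
Δp_min = (1.055e-34 J·s) / (2 × 7.900e-15 m)
Δp_min = 6.675e-21 kg·m/s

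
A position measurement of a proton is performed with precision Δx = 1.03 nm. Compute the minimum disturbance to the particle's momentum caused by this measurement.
5.119 × 10^-26 kg·m/s

The uncertainty principle implies that measuring position disturbs momentum:
ΔxΔp ≥ ℏ/2

When we measure position with precision Δx, we necessarily introduce a momentum uncertainty:
Δp ≥ ℏ/(2Δx)
Δp_min = (1.055e-34 J·s) / (2 × 1.030e-09 m)
Δp_min = 5.119e-26 kg·m/s

The more precisely we measure position, the greater the momentum disturbance.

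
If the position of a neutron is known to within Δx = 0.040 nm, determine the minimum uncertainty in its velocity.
787.028 m/s

Using the Heisenberg uncertainty principle and Δp = mΔv:
ΔxΔp ≥ ℏ/2
Δx(mΔv) ≥ ℏ/2

The minimum uncertainty in velocity is:
Δv_min = ℏ/(2mΔx)
Δv_min = (1.055e-34 J·s) / (2 × 1.675e-27 kg × 4.000e-11 m)
Δv_min = 7.870e+02 m/s = 787.028 m/s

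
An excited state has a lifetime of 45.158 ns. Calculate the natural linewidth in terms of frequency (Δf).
1.762 MHz

Using the energy-time uncertainty principle and E = hf:
ΔEΔt ≥ ℏ/2
hΔf·Δt ≥ ℏ/2

The minimum frequency uncertainty is:
Δf = ℏ/(2hτ) = 1/(4πτ)
Δf = 1/(4π × 4.516e-08 s)
Δf = 1.762e+06 Hz = 1.762 MHz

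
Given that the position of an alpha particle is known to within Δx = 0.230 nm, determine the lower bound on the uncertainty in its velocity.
34.502 m/s

Using the Heisenberg uncertainty principle and Δp = mΔv:
ΔxΔp ≥ ℏ/2
Δx(mΔv) ≥ ℏ/2

The minimum uncertainty in velocity is:
Δv_min = ℏ/(2mΔx)
Δv_min = (1.055e-34 J·s) / (2 × 6.645e-27 kg × 2.300e-10 m)
Δv_min = 3.450e+01 m/s = 34.502 m/s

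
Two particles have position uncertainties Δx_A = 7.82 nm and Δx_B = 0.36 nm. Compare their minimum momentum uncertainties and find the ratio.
Particle B has the larger minimum momentum uncertainty, by a factor of 21.72.

For each particle, the minimum momentum uncertainty is Δp_min = ℏ/(2Δx):

Particle A: Δp_A = ℏ/(2×7.820e-09 m) = 6.743e-27 kg·m/s
Particle B: Δp_B = ℏ/(2×3.600e-10 m) = 1.465e-25 kg·m/s

Ratio: Δp_B/Δp_A = 21.72

Since Δp_min ∝ 1/Δx, the particle with smaller position uncertainty (B) has larger momentum uncertainty.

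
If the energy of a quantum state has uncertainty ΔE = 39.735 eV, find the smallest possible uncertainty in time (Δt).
8.283 as

Using the energy-time uncertainty principle:
ΔEΔt ≥ ℏ/2

The minimum uncertainty in time is:
Δt_min = ℏ/(2ΔE)
Δt_min = (1.055e-34 J·s) / (2 × 6.366e-18 J)
Δt_min = 8.283e-18 s = 8.283 as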